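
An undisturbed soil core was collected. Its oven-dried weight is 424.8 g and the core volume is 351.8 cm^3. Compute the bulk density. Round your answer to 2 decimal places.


Step 1: Identify the formula: BD = dry mass / volume
Step 2: Substitute values: BD = 424.8 / 351.8
Step 3: BD = 1.21 g/cm^3

1.21


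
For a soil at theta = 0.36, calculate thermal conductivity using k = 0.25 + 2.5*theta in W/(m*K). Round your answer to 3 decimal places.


Step 1: k = 0.25 + 2.5 * theta
Step 2: k = 0.25 + 2.5 * 0.36
Step 3: k = 0.25 + 0.9
Step 4: k = 1.15 W/(m*K)

1.15


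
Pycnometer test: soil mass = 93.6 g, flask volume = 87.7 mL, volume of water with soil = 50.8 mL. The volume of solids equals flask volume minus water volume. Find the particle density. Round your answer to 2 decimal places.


Step 1: Volume of solids = flask volume - water volume with soil
Step 2: V_solids = 87.7 - 50.8 = 36.9 mL
Step 3: Particle density = mass / V_solids = 93.6 / 36.9 = 2.54 g/cm^3

2.54


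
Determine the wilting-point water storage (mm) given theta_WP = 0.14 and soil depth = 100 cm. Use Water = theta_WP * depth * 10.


Step 1: Water (mm) = theta_WP * depth * 10
Step 2: Water = 0.14 * 100 * 10
Step 3: Water = 140.0 mm

140.0


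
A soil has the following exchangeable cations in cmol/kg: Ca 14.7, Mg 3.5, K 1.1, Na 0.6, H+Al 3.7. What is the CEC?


Step 1: CEC = Ca + Mg + K + Na + (H+Al)
Step 2: CEC = 14.7 + 3.5 + 1.1 + 0.6 + 3.7
Step 3: CEC = 23.6 cmol/kg

23.6


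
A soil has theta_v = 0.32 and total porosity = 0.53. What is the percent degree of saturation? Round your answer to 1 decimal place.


Step 1: S = 100 * theta_v / n
Step 2: S = 100 * 0.32 / 0.53
Step 3: S = 60.4%

60.4


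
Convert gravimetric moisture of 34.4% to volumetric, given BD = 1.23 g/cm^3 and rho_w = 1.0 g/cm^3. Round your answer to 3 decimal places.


Step 1: theta = (w / 100) * BD / rho_w
Step 2: theta = (34.4 / 100) * 1.23 / 1.0
Step 3: theta = 0.344 * 1.23
Step 4: theta = 0.423

0.423


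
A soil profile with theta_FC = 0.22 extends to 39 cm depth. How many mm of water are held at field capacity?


Step 1: Water (mm) = theta_FC * depth (cm) * 10
Step 2: Water = 0.22 * 39 * 10
Step 3: Water = 85.8 mm

85.8


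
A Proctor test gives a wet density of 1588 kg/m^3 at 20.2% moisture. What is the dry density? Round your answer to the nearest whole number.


Step 1: Dry density = wet density / (1 + w/100)
Step 2: Dry density = 1588 / (1 + 20.2/100)
Step 3: Dry density = 1588 / 1.202
Step 4: Dry density = 1321 kg/m^3

1321


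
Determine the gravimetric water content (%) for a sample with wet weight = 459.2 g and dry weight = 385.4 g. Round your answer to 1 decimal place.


Step 1: Water mass = wet - dry = 459.2 - 385.4 = 73.8 g
Step 2: w = 100 * water mass / dry mass
Step 3: w = 100 * 73.8 / 385.4 = 19.1%

19.1


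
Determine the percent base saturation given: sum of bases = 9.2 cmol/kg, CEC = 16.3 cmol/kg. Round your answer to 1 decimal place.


Step 1: BS = 100 * (sum of bases) / CEC
Step 2: BS = 100 * 9.2 / 16.3
Step 3: BS = 56.4%

56.4


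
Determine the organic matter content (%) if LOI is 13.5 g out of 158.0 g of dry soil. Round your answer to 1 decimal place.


Step 1: OM% = 100 * LOI / sample mass
Step 2: OM = 100 * 13.5 / 158.0
Step 3: OM = 8.5%

8.5


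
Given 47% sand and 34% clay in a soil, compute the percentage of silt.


Step 1: sand + silt + clay = 100%
Step 2: silt = 100 - sand - clay
Step 3: silt = 100 - 47 - 34
Step 4: silt = 19%

19


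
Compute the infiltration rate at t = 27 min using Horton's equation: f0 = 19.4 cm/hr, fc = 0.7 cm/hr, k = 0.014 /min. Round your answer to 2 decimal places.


Step 1: f = fc + (f0 - fc) * exp(-k * t)
Step 2: exp(-0.014 * 27) = 0.685231
Step 3: f = 0.7 + (19.4 - 0.7) * 0.685231
Step 4: f = 0.7 + 18.7 * 0.685231
Step 5: f = 13.51 cm/hr

13.51


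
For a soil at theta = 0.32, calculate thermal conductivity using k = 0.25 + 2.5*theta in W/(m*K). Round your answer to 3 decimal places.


Step 1: k = 0.25 + 2.5 * theta
Step 2: k = 0.25 + 2.5 * 0.32
Step 3: k = 0.25 + 0.8
Step 4: k = 1.05 W/(m*K)

1.05


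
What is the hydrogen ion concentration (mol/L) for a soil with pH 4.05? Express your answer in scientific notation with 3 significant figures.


Step 1: [H+] = 10^(-pH)
Step 2: [H+] = 10^(-4.05)
Step 3: [H+] = 8.91e-05 mol/L

8.91e-05


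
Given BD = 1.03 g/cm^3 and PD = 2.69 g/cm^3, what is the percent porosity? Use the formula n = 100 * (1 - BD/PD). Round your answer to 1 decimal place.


Step 1: Formula: n = 100 * (1 - BD / PD)
Step 2: n = 100 * (1 - 1.03 / 2.69)
Step 3: n = 100 * (1 - 0.3829)
Step 4: n = 61.7%

61.7


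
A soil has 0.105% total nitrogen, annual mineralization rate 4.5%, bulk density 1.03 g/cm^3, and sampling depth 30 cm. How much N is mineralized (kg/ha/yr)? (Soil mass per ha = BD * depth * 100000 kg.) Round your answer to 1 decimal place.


Step 1: Soil mass per ha = BD * depth * 100000 = 1.03 * 30 * 100000 = 3090000 kg
Step 2: Total N pool = soil mass * N%/100 = 3090000 * 0.105/100 = 3244.5 kg/ha
Step 3: N mineralized = N pool * rate%/100 = 3244.5 * 4.5/100 = 146.0 kg/ha/yr

146.0


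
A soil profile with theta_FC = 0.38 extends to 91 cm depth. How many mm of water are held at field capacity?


Step 1: Water (mm) = theta_FC * depth (cm) * 10
Step 2: Water = 0.38 * 91 * 10
Step 3: Water = 345.8 mm

345.8


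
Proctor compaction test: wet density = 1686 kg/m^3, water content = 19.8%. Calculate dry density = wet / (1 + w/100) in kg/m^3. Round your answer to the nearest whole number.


Step 1: Dry density = wet density / (1 + w/100)
Step 2: Dry density = 1686 / (1 + 19.8/100)
Step 3: Dry density = 1686 / 1.198
Step 4: Dry density = 1407 kg/m^3

1407


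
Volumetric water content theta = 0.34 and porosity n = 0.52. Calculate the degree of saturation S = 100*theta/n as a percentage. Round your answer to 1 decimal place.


Step 1: S = 100 * theta_v / n
Step 2: S = 100 * 0.34 / 0.52
Step 3: S = 65.4%

65.4


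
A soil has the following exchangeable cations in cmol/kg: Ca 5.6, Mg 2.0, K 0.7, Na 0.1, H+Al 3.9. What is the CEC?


Step 1: CEC = Ca + Mg + K + Na + (H+Al)
Step 2: CEC = 5.6 + 2.0 + 0.7 + 0.1 + 3.9
Step 3: CEC = 12.3 cmol/kg

12.3


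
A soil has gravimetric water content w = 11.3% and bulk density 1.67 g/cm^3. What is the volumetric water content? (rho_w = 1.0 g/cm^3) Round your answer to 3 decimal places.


Step 1: theta = (w / 100) * BD / rho_w
Step 2: theta = (11.3 / 100) * 1.67 / 1.0
Step 3: theta = 0.113 * 1.67
Step 4: theta = 0.189

0.189


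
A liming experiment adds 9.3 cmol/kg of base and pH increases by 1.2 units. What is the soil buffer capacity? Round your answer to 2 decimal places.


Step 1: BC = change in base / change in pH
Step 2: BC = 9.3 / 1.2
Step 3: BC = 7.75 cmol/(kg*pH unit)

7.75


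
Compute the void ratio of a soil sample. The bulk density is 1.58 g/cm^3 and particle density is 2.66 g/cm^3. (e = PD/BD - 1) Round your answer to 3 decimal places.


Step 1: e = PD / BD - 1
Step 2: e = 2.66 / 1.58 - 1
Step 3: e = 1.68354 - 1
Step 4: e = 0.684

0.684


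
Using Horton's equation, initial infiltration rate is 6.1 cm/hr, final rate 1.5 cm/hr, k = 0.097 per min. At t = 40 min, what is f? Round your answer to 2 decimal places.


Step 1: f = fc + (f0 - fc) * exp(-k * t)
Step 2: exp(-0.097 * 40) = 0.020651
Step 3: f = 1.5 + (6.1 - 1.5) * 0.020651
Step 4: f = 1.5 + 4.6 * 0.020651
Step 5: f = 1.59 cm/hr

1.59


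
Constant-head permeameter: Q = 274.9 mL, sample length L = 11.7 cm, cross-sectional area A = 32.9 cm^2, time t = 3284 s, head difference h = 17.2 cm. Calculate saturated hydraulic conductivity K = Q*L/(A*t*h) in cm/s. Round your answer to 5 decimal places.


Step 1: K = Q * L / (A * t * h)
Step 2: Numerator = 274.9 * 11.7 = 3216.33
Step 3: Denominator = 32.9 * 3284 * 17.2 = 1858349.92
Step 4: K = 3216.33 / 1858349.92 = 0.00173 cm/s

0.00173


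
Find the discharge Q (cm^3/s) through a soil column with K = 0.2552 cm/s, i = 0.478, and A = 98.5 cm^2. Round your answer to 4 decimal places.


Step 1: Apply Darcy's law: Q = K * i * A
Step 2: Q = 0.2552 * 0.478 * 98.5
Step 3: Q = 12.0156 cm^3/s

12.0156


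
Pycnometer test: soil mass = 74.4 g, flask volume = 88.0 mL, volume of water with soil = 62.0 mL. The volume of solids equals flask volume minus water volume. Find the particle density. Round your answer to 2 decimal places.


Step 1: Volume of solids = flask volume - water volume with soil
Step 2: V_solids = 88.0 - 62.0 = 26.0 mL
Step 3: Particle density = mass / V_solids = 74.4 / 26.0 = 2.86 g/cm^3

2.86


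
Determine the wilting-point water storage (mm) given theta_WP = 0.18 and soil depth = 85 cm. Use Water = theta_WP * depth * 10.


Step 1: Water (mm) = theta_WP * depth * 10
Step 2: Water = 0.18 * 85 * 10
Step 3: Water = 153.0 mm

153.0


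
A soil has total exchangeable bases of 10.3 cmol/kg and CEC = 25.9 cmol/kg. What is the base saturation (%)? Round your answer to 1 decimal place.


Step 1: BS = 100 * (sum of bases) / CEC
Step 2: BS = 100 * 10.3 / 25.9
Step 3: BS = 39.8%

39.8


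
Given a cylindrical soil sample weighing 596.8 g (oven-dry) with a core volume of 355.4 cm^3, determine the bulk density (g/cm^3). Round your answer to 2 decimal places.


Step 1: Identify the formula: BD = dry mass / volume
Step 2: Substitute values: BD = 596.8 / 355.4
Step 3: BD = 1.68 g/cm^3

1.68


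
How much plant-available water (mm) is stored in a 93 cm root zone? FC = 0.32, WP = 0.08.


Step 1: Available water = (FC - WP) * depth * 10
Step 2: AW = (0.32 - 0.08) * 93 * 10
Step 3: AW = 0.24 * 93 * 10
Step 4: AW = 223.2 mm

223.2


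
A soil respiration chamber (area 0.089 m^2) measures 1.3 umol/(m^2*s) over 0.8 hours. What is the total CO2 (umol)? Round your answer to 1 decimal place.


Step 1: Convert time to seconds: 0.8 hr * 3600 = 2880.0 s
Step 2: Total = flux * area * time_s
Step 3: Total = 1.3 * 0.089 * 2880.0
Step 4: Total = 333.2 umol

333.2


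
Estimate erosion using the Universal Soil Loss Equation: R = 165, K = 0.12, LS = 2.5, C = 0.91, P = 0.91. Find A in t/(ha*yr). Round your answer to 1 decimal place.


Step 1: A = R * K * LS * C * P
Step 2: R * K = 165 * 0.12 = 19.8
Step 3: (R*K) * LS = 19.8 * 2.5 = 49.5
Step 4: * C * P = 49.5 * 0.91 * 0.91 = 41.0
Step 5: A = 41.0 t/(ha*yr)

41.0


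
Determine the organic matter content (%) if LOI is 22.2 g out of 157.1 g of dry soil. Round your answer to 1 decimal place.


Step 1: OM% = 100 * LOI / sample mass
Step 2: OM = 100 * 22.2 / 157.1
Step 3: OM = 14.1%

14.1


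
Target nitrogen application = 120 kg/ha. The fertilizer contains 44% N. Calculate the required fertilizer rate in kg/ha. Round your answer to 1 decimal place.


Step 1: Fertilizer rate = target N / (N content / 100)
Step 2: Rate = 120 / (44 / 100)
Step 3: Rate = 120 / 0.44
Step 4: Rate = 272.7 kg/ha

272.7


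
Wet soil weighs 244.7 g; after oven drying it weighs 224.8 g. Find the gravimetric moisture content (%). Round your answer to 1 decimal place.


Step 1: Water mass = wet - dry = 244.7 - 224.8 = 19.9 g
Step 2: w = 100 * water mass / dry mass
Step 3: w = 100 * 19.9 / 224.8 = 8.9%

8.9


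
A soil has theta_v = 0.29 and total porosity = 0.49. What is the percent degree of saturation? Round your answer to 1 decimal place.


Step 1: S = 100 * theta_v / n
Step 2: S = 100 * 0.29 / 0.49
Step 3: S = 59.2%

59.2


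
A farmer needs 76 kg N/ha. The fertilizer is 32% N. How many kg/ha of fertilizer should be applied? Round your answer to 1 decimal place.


Step 1: Fertilizer rate = target N / (N content / 100)
Step 2: Rate = 76 / (32 / 100)
Step 3: Rate = 76 / 0.32
Step 4: Rate = 237.5 kg/ha

237.5


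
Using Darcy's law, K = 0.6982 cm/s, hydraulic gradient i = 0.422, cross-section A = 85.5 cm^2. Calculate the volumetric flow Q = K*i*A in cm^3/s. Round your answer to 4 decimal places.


Step 1: Apply Darcy's law: Q = K * i * A
Step 2: Q = 0.6982 * 0.422 * 85.5
Step 3: Q = 25.1918 cm^3/s

25.1918


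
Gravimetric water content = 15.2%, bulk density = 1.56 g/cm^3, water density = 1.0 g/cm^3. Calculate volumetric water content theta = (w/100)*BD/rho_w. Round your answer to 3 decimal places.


Step 1: theta = (w / 100) * BD / rho_w
Step 2: theta = (15.2 / 100) * 1.56 / 1.0
Step 3: theta = 0.152 * 1.56
Step 4: theta = 0.237

0.237


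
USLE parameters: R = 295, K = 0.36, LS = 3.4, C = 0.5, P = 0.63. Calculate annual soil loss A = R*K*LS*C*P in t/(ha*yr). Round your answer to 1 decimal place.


Step 1: A = R * K * LS * C * P
Step 2: R * K = 295 * 0.36 = 106.2
Step 3: (R*K) * LS = 106.2 * 3.4 = 361.08
Step 4: * C * P = 361.08 * 0.5 * 0.63 = 113.7
Step 5: A = 113.7 t/(ha*yr)

113.7


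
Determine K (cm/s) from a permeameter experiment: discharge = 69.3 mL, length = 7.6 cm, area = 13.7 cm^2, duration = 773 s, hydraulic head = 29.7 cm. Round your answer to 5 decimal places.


Step 1: K = Q * L / (A * t * h)
Step 2: Numerator = 69.3 * 7.6 = 526.68
Step 3: Denominator = 13.7 * 773 * 29.7 = 314525.97
Step 4: K = 526.68 / 314525.97 = 0.00167 cm/s

0.00167


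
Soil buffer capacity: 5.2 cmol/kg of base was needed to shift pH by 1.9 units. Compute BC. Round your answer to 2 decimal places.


Step 1: BC = change in base / change in pH
Step 2: BC = 5.2 / 1.9
Step 3: BC = 2.74 cmol/(kg*pH unit)

2.74


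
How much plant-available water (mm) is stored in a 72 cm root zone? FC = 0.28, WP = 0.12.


Step 1: Available water = (FC - WP) * depth * 10
Step 2: AW = (0.28 - 0.12) * 72 * 10
Step 3: AW = 0.16 * 72 * 10
Step 4: AW = 115.2 mm

115.2


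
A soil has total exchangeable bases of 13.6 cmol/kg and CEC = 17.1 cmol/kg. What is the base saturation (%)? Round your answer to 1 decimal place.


Step 1: BS = 100 * (sum of bases) / CEC
Step 2: BS = 100 * 13.6 / 17.1
Step 3: BS = 79.5%

79.5


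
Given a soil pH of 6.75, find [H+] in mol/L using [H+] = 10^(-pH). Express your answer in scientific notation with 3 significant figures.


Step 1: [H+] = 10^(-pH)
Step 2: [H+] = 10^(-6.75)
Step 3: [H+] = 1.78e-07 mol/L

1.78e-07


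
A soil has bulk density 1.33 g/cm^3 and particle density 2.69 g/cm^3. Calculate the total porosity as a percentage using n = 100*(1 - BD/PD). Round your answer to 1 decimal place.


Step 1: Formula: n = 100 * (1 - BD / PD)
Step 2: n = 100 * (1 - 1.33 / 2.69)
Step 3: n = 100 * (1 - 0.49442)
Step 4: n = 50.6%

50.6


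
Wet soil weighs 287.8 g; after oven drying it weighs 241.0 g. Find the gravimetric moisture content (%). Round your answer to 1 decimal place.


Step 1: Water mass = wet - dry = 287.8 - 241.0 = 46.8 g
Step 2: w = 100 * water mass / dry mass
Step 3: w = 100 * 46.8 / 241.0 = 19.4%

19.4


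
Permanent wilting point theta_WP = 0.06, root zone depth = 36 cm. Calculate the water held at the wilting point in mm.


Step 1: Water (mm) = theta_WP * depth * 10
Step 2: Water = 0.06 * 36 * 10
Step 3: Water = 21.6 mm

21.6


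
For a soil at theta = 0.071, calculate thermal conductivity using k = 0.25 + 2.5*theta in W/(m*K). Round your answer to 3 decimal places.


Step 1: k = 0.25 + 2.5 * theta
Step 2: k = 0.25 + 2.5 * 0.071
Step 3: k = 0.25 + 0.178
Step 4: k = 0.428 W/(m*K)

0.428


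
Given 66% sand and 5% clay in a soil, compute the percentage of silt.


Step 1: sand + silt + clay = 100%
Step 2: silt = 100 - sand - clay
Step 3: silt = 100 - 66 - 5
Step 4: silt = 29%

29


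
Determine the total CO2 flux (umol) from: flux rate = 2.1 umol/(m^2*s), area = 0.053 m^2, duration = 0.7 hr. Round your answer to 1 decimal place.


Step 1: Convert time to seconds: 0.7 hr * 3600 = 2520.0 s
Step 2: Total = flux * area * time_s
Step 3: Total = 2.1 * 0.053 * 2520.0
Step 4: Total = 280.5 umol

280.5


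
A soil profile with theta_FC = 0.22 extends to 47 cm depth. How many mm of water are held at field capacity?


Step 1: Water (mm) = theta_FC * depth (cm) * 10
Step 2: Water = 0.22 * 47 * 10
Step 3: Water = 103.4 mm

103.4


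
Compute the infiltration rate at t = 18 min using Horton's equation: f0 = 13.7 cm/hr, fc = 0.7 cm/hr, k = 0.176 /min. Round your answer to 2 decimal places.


Step 1: f = fc + (f0 - fc) * exp(-k * t)
Step 2: exp(-0.176 * 18) = 0.042088
Step 3: f = 0.7 + (13.7 - 0.7) * 0.042088
Step 4: f = 0.7 + 13.0 * 0.042088
Step 5: f = 1.25 cm/hr

1.25


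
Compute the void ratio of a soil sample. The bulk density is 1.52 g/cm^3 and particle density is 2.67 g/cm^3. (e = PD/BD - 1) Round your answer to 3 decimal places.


Step 1: e = PD / BD - 1
Step 2: e = 2.67 / 1.52 - 1
Step 3: e = 1.75658 - 1
Step 4: e = 0.757

0.757


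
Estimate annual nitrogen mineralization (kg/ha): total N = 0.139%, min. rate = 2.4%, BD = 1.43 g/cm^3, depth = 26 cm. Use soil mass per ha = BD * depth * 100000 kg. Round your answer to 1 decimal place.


Step 1: Soil mass per ha = BD * depth * 100000 = 1.43 * 26 * 100000 = 3718000 kg
Step 2: Total N pool = soil mass * N%/100 = 3718000 * 0.139/100 = 5168.02 kg/ha
Step 3: N mineralized = N pool * rate%/100 = 5168.02 * 2.4/100 = 124.0 kg/ha/yr

124.0


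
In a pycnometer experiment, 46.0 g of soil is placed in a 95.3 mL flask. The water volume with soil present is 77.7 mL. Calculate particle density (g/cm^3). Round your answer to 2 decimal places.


Step 1: Volume of solids = flask volume - water volume with soil
Step 2: V_solids = 95.3 - 77.7 = 17.6 mL
Step 3: Particle density = mass / V_solids = 46.0 / 17.6 = 2.61 g/cm^3

2.61


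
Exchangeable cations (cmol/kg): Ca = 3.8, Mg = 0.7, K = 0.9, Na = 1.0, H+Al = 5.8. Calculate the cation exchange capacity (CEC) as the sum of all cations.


Step 1: CEC = Ca + Mg + K + Na + (H+Al)
Step 2: CEC = 3.8 + 0.7 + 0.9 + 1.0 + 5.8
Step 3: CEC = 12.2 cmol/kg

12.2


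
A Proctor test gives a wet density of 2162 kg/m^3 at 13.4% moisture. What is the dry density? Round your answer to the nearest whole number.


Step 1: Dry density = wet density / (1 + w/100)
Step 2: Dry density = 2162 / (1 + 13.4/100)
Step 3: Dry density = 2162 / 1.134
Step 4: Dry density = 1907 kg/m^3

1907


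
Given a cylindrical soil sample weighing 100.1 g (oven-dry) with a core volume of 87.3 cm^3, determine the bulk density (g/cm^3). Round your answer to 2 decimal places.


Step 1: Identify the formula: BD = dry mass / volume
Step 2: Substitute values: BD = 100.1 / 87.3
Step 3: BD = 1.15 g/cm^3

1.15


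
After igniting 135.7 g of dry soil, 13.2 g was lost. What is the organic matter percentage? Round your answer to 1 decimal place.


Step 1: OM% = 100 * LOI / sample mass
Step 2: OM = 100 * 13.2 / 135.7
Step 3: OM = 9.7%

9.7


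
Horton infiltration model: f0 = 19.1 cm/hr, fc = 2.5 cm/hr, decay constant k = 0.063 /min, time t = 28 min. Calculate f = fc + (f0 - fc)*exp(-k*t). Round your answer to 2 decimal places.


Step 1: f = fc + (f0 - fc) * exp(-k * t)
Step 2: exp(-0.063 * 28) = 0.171358
Step 3: f = 2.5 + (19.1 - 2.5) * 0.171358
Step 4: f = 2.5 + 16.6 * 0.171358
Step 5: f = 5.34 cm/hr

5.34


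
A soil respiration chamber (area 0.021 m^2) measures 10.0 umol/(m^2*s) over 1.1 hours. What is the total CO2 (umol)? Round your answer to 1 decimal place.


Step 1: Convert time to seconds: 1.1 hr * 3600 = 3960.0 s
Step 2: Total = flux * area * time_s
Step 3: Total = 10.0 * 0.021 * 3960.0
Step 4: Total = 831.6 umol

831.6


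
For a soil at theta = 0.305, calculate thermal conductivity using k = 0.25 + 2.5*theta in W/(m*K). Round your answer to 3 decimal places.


Step 1: k = 0.25 + 2.5 * theta
Step 2: k = 0.25 + 2.5 * 0.305
Step 3: k = 0.25 + 0.763
Step 4: k = 1.013 W/(m*K)

1.013


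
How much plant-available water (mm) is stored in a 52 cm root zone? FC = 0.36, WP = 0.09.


Step 1: Available water = (FC - WP) * depth * 10
Step 2: AW = (0.36 - 0.09) * 52 * 10
Step 3: AW = 0.27 * 52 * 10
Step 4: AW = 140.4 mm

140.4


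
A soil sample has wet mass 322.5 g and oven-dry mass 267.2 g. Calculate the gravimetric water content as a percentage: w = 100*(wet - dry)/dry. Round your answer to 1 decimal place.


Step 1: Water mass = wet - dry = 322.5 - 267.2 = 55.3 g
Step 2: w = 100 * water mass / dry mass
Step 3: w = 100 * 55.3 / 267.2 = 20.7%

20.7


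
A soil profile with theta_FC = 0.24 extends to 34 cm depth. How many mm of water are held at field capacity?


Step 1: Water (mm) = theta_FC * depth (cm) * 10
Step 2: Water = 0.24 * 34 * 10
Step 3: Water = 81.6 mm

81.6


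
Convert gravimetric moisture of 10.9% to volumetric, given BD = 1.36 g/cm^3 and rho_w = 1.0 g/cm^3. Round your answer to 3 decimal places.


Step 1: theta = (w / 100) * BD / rho_w
Step 2: theta = (10.9 / 100) * 1.36 / 1.0
Step 3: theta = 0.109 * 1.36
Step 4: theta = 0.148

0.148


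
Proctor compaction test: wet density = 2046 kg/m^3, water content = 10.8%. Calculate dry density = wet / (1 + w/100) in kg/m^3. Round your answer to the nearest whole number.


Step 1: Dry density = wet density / (1 + w/100)
Step 2: Dry density = 2046 / (1 + 10.8/100)
Step 3: Dry density = 2046 / 1.108
Step 4: Dry density = 1847 kg/m^3

1847


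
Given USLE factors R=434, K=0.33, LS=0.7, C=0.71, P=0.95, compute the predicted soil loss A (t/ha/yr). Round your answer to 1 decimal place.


Step 1: A = R * K * LS * C * P
Step 2: R * K = 434 * 0.33 = 143.22
Step 3: (R*K) * LS = 143.22 * 0.7 = 100.254
Step 4: * C * P = 100.254 * 0.71 * 0.95 = 67.6
Step 5: A = 67.6 t/(ha*yr)

67.6


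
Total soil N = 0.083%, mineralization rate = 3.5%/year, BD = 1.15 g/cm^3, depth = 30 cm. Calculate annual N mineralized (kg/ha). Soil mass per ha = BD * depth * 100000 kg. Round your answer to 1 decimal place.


Step 1: Soil mass per ha = BD * depth * 100000 = 1.15 * 30 * 100000 = 3450000 kg
Step 2: Total N pool = soil mass * N%/100 = 3450000 * 0.083/100 = 2863.5 kg/ha
Step 3: N mineralized = N pool * rate%/100 = 2863.5 * 3.5/100 = 100.2 kg/ha/yr

100.2


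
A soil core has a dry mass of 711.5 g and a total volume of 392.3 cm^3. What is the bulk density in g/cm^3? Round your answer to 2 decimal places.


Step 1: Identify the formula: BD = dry mass / volume
Step 2: Substitute values: BD = 711.5 / 392.3
Step 3: BD = 1.81 g/cm^3

1.81


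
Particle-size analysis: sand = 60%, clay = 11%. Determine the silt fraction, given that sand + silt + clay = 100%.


Step 1: sand + silt + clay = 100%
Step 2: silt = 100 - sand - clay
Step 3: silt = 100 - 60 - 11
Step 4: silt = 29%

29


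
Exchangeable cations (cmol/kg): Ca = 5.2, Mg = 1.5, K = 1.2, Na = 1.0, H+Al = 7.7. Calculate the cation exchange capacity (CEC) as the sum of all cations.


Step 1: CEC = Ca + Mg + K + Na + (H+Al)
Step 2: CEC = 5.2 + 1.5 + 1.2 + 1.0 + 7.7
Step 3: CEC = 16.6 cmol/kg

16.6


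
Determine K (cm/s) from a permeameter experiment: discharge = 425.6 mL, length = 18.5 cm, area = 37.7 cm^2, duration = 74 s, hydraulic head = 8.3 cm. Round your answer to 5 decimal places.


Step 1: K = Q * L / (A * t * h)
Step 2: Numerator = 425.6 * 18.5 = 7873.6
Step 3: Denominator = 37.7 * 74 * 8.3 = 23155.34
Step 4: K = 7873.6 / 23155.34 = 0.34003 cm/s

0.34003


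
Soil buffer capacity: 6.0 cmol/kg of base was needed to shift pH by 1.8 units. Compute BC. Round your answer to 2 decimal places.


Step 1: BC = change in base / change in pH
Step 2: BC = 6.0 / 1.8
Step 3: BC = 3.33 cmol/(kg*pH unit)

3.33


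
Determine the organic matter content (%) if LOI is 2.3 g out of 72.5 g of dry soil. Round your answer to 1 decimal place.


Step 1: OM% = 100 * LOI / sample mass
Step 2: OM = 100 * 2.3 / 72.5
Step 3: OM = 3.2%

3.2


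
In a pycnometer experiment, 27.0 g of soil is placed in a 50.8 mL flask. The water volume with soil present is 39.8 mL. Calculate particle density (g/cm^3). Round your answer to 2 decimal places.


Step 1: Volume of solids = flask volume - water volume with soil
Step 2: V_solids = 50.8 - 39.8 = 11.0 mL
Step 3: Particle density = mass / V_solids = 27.0 / 11.0 = 2.45 g/cm^3

2.45


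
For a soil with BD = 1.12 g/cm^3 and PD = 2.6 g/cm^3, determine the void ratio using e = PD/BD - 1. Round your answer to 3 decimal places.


Step 1: e = PD / BD - 1
Step 2: e = 2.6 / 1.12 - 1
Step 3: e = 2.32143 - 1
Step 4: e = 1.321

1.321


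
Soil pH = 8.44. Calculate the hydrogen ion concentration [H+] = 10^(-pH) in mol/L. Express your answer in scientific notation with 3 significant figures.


Step 1: [H+] = 10^(-pH)
Step 2: [H+] = 10^(-8.44)
Step 3: [H+] = 3.63e-09 mol/L

3.63e-09


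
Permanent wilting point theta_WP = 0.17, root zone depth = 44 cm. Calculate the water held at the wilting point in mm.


Step 1: Water (mm) = theta_WP * depth * 10
Step 2: Water = 0.17 * 44 * 10
Step 3: Water = 74.8 mm

74.8


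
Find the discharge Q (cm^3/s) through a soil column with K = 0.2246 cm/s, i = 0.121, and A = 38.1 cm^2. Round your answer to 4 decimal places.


Step 1: Apply Darcy's law: Q = K * i * A
Step 2: Q = 0.2246 * 0.121 * 38.1
Step 3: Q = 1.0354 cm^3/s

1.0354


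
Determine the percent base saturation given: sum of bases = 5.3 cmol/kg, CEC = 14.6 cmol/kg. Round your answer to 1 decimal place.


Step 1: BS = 100 * (sum of bases) / CEC
Step 2: BS = 100 * 5.3 / 14.6
Step 3: BS = 36.3%

36.3


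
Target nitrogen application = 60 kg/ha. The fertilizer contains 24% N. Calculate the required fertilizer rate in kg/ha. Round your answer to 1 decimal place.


Step 1: Fertilizer rate = target N / (N content / 100)
Step 2: Rate = 60 / (24 / 100)
Step 3: Rate = 60 / 0.24
Step 4: Rate = 250.0 kg/ha

250.0


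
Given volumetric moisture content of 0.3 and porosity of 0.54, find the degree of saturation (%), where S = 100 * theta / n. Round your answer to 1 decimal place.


Step 1: S = 100 * theta_v / n
Step 2: S = 100 * 0.3 / 0.54
Step 3: S = 55.6%

55.6


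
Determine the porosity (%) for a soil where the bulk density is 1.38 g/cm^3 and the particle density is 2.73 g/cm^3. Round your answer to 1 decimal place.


Step 1: Formula: n = 100 * (1 - BD / PD)
Step 2: n = 100 * (1 - 1.38 / 2.73)
Step 3: n = 100 * (1 - 0.50549)
Step 4: n = 49.5%

49.5


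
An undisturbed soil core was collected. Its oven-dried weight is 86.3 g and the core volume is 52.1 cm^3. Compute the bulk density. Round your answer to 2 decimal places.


Step 1: Identify the formula: BD = dry mass / volume
Step 2: Substitute values: BD = 86.3 / 52.1
Step 3: BD = 1.66 g/cm^3

1.66


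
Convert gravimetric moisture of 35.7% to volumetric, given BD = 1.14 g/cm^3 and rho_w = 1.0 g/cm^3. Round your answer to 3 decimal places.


Step 1: theta = (w / 100) * BD / rho_w
Step 2: theta = (35.7 / 100) * 1.14 / 1.0
Step 3: theta = 0.357 * 1.14
Step 4: theta = 0.407

0.407


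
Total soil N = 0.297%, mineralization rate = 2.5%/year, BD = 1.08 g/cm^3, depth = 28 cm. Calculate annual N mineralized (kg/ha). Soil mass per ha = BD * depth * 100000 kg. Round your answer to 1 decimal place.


Step 1: Soil mass per ha = BD * depth * 100000 = 1.08 * 28 * 100000 = 3024000 kg
Step 2: Total N pool = soil mass * N%/100 = 3024000 * 0.297/100 = 8981.28 kg/ha
Step 3: N mineralized = N pool * rate%/100 = 8981.28 * 2.5/100 = 224.5 kg/ha/yr

224.5


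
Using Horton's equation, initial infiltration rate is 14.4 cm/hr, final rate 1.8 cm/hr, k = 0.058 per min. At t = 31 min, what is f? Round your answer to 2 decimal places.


Step 1: f = fc + (f0 - fc) * exp(-k * t)
Step 2: exp(-0.058 * 31) = 0.16563
Step 3: f = 1.8 + (14.4 - 1.8) * 0.16563
Step 4: f = 1.8 + 12.6 * 0.16563
Step 5: f = 3.89 cm/hr

3.89


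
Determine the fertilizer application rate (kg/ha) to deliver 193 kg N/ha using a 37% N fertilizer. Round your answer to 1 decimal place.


Step 1: Fertilizer rate = target N / (N content / 100)
Step 2: Rate = 193 / (37 / 100)
Step 3: Rate = 193 / 0.37
Step 4: Rate = 521.6 kg/ha

521.6


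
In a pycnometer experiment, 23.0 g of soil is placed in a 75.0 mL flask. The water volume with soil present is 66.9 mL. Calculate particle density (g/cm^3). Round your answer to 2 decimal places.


Step 1: Volume of solids = flask volume - water volume with soil
Step 2: V_solids = 75.0 - 66.9 = 8.1 mL
Step 3: Particle density = mass / V_solids = 23.0 / 8.1 = 2.84 g/cm^3

2.84


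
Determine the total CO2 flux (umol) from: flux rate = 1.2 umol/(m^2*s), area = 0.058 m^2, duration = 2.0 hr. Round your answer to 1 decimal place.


Step 1: Convert time to seconds: 2.0 hr * 3600 = 7200.0 s
Step 2: Total = flux * area * time_s
Step 3: Total = 1.2 * 0.058 * 7200.0
Step 4: Total = 501.1 umol

501.1


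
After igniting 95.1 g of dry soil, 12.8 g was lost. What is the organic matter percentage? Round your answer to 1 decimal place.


Step 1: OM% = 100 * LOI / sample mass
Step 2: OM = 100 * 12.8 / 95.1
Step 3: OM = 13.5%

13.5


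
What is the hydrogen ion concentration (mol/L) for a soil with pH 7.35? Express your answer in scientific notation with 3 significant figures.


Step 1: [H+] = 10^(-pH)
Step 2: [H+] = 10^(-7.35)
Step 3: [H+] = 4.47e-08 mol/L

4.47e-08


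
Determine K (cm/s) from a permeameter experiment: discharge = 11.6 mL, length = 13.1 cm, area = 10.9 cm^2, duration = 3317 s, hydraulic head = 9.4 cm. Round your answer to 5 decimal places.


Step 1: K = Q * L / (A * t * h)
Step 2: Numerator = 11.6 * 13.1 = 151.96
Step 3: Denominator = 10.9 * 3317 * 9.4 = 339859.82
Step 4: K = 151.96 / 339859.82 = 0.00045 cm/s

0.00045


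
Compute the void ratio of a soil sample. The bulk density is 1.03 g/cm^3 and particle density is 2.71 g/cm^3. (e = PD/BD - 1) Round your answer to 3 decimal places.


Step 1: e = PD / BD - 1
Step 2: e = 2.71 / 1.03 - 1
Step 3: e = 2.63107 - 1
Step 4: e = 1.631

1.631


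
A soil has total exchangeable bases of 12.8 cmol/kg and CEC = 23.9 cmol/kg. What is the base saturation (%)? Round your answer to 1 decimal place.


Step 1: BS = 100 * (sum of bases) / CEC
Step 2: BS = 100 * 12.8 / 23.9
Step 3: BS = 53.6%

53.6


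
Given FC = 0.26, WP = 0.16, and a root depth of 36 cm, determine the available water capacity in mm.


Step 1: Available water = (FC - WP) * depth * 10
Step 2: AW = (0.26 - 0.16) * 36 * 10
Step 3: AW = 0.1 * 36 * 10
Step 4: AW = 36.0 mm

36.0


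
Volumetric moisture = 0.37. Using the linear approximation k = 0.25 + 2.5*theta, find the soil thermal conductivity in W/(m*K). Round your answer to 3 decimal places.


Step 1: k = 0.25 + 2.5 * theta
Step 2: k = 0.25 + 2.5 * 0.37
Step 3: k = 0.25 + 0.925
Step 4: k = 1.175 W/(m*K)

1.175


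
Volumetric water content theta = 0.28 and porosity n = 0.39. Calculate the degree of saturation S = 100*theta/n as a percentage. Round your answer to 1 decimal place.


Step 1: S = 100 * theta_v / n
Step 2: S = 100 * 0.28 / 0.39
Step 3: S = 71.8%

71.8


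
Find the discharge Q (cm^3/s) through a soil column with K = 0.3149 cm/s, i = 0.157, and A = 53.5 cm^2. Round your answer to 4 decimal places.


Step 1: Apply Darcy's law: Q = K * i * A
Step 2: Q = 0.3149 * 0.157 * 53.5
Step 3: Q = 2.645 cm^3/s

2.645


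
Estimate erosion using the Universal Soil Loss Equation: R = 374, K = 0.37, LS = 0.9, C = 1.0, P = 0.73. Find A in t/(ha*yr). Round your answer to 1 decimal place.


Step 1: A = R * K * LS * C * P
Step 2: R * K = 374 * 0.37 = 138.38
Step 3: (R*K) * LS = 138.38 * 0.9 = 124.542
Step 4: * C * P = 124.542 * 1.0 * 0.73 = 90.9
Step 5: A = 90.9 t/(ha*yr)

90.9


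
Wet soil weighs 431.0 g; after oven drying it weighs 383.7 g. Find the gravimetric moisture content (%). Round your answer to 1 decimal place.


Step 1: Water mass = wet - dry = 431.0 - 383.7 = 47.3 g
Step 2: w = 100 * water mass / dry mass
Step 3: w = 100 * 47.3 / 383.7 = 12.3%

12.3


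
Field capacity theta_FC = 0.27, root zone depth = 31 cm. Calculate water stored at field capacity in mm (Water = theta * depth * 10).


Step 1: Water (mm) = theta_FC * depth (cm) * 10
Step 2: Water = 0.27 * 31 * 10
Step 3: Water = 83.7 mm

83.7


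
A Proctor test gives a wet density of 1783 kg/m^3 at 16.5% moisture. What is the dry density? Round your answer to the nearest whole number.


Step 1: Dry density = wet density / (1 + w/100)
Step 2: Dry density = 1783 / (1 + 16.5/100)
Step 3: Dry density = 1783 / 1.165
Step 4: Dry density = 1530 kg/m^3

1530


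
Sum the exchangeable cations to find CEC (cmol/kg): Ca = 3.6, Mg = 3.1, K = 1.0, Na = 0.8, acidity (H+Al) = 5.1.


Step 1: CEC = Ca + Mg + K + Na + (H+Al)
Step 2: CEC = 3.6 + 3.1 + 1.0 + 0.8 + 5.1
Step 3: CEC = 13.6 cmol/kg

13.6


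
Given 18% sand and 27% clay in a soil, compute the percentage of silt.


Step 1: sand + silt + clay = 100%
Step 2: silt = 100 - sand - clay
Step 3: silt = 100 - 18 - 27
Step 4: silt = 55%

55


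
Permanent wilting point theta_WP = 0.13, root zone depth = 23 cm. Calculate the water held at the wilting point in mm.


Step 1: Water (mm) = theta_WP * depth * 10
Step 2: Water = 0.13 * 23 * 10
Step 3: Water = 29.9 mm

29.9


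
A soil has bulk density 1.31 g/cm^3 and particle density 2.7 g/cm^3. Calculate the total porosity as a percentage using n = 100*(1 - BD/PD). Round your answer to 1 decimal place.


Step 1: Formula: n = 100 * (1 - BD / PD)
Step 2: n = 100 * (1 - 1.31 / 2.7)
Step 3: n = 100 * (1 - 0.48519)
Step 4: n = 51.5%

51.5


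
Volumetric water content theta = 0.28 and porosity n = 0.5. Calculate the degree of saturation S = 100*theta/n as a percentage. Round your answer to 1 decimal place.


Step 1: S = 100 * theta_v / n
Step 2: S = 100 * 0.28 / 0.5
Step 3: S = 56.0%

56.0


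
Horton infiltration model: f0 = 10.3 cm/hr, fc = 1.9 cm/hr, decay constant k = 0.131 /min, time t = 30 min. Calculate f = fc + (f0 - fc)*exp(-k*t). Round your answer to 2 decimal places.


Step 1: f = fc + (f0 - fc) * exp(-k * t)
Step 2: exp(-0.131 * 30) = 0.019644
Step 3: f = 1.9 + (10.3 - 1.9) * 0.019644
Step 4: f = 1.9 + 8.4 * 0.019644
Step 5: f = 2.07 cm/hr

2.07


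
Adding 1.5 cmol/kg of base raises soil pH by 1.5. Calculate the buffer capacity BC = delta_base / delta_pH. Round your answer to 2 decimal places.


Step 1: BC = change in base / change in pH
Step 2: BC = 1.5 / 1.5
Step 3: BC = 1.0 cmol/(kg*pH unit)

1.0


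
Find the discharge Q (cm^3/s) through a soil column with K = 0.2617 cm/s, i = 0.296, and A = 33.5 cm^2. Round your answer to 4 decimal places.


Step 1: Apply Darcy's law: Q = K * i * A
Step 2: Q = 0.2617 * 0.296 * 33.5
Step 3: Q = 2.595 cm^3/s

2.595


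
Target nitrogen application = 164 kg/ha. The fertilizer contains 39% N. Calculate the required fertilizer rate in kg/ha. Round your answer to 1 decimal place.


Step 1: Fertilizer rate = target N / (N content / 100)
Step 2: Rate = 164 / (39 / 100)
Step 3: Rate = 164 / 0.39
Step 4: Rate = 420.5 kg/ha

420.5


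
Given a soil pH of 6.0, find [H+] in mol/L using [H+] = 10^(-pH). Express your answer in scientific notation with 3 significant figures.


Step 1: [H+] = 10^(-pH)
Step 2: [H+] = 10^(-6.0)
Step 3: [H+] = 1.00e-06 mol/L

1.00e-06


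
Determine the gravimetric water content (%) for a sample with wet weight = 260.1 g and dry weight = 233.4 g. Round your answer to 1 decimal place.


Step 1: Water mass = wet - dry = 260.1 - 233.4 = 26.7 g
Step 2: w = 100 * water mass / dry mass
Step 3: w = 100 * 26.7 / 233.4 = 11.4%

11.4


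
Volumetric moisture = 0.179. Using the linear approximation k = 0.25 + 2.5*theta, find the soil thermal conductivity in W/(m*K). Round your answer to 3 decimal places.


Step 1: k = 0.25 + 2.5 * theta
Step 2: k = 0.25 + 2.5 * 0.179
Step 3: k = 0.25 + 0.448
Step 4: k = 0.698 W/(m*K)

0.698


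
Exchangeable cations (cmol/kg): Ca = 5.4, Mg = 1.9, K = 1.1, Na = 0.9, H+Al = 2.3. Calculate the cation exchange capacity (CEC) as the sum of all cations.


Step 1: CEC = Ca + Mg + K + Na + (H+Al)
Step 2: CEC = 5.4 + 1.9 + 1.1 + 0.9 + 2.3
Step 3: CEC = 11.6 cmol/kg

11.6


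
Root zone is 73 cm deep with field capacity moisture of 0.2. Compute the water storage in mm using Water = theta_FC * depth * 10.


Step 1: Water (mm) = theta_FC * depth (cm) * 10
Step 2: Water = 0.2 * 73 * 10
Step 3: Water = 146.0 mm

146.0


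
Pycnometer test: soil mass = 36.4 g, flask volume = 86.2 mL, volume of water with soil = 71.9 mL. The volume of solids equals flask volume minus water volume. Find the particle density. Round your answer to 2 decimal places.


Step 1: Volume of solids = flask volume - water volume with soil
Step 2: V_solids = 86.2 - 71.9 = 14.3 mL
Step 3: Particle density = mass / V_solids = 36.4 / 14.3 = 2.55 g/cm^3

2.55


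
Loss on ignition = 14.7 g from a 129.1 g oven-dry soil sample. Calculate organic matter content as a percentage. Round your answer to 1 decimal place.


Step 1: OM% = 100 * LOI / sample mass
Step 2: OM = 100 * 14.7 / 129.1
Step 3: OM = 11.4%

11.4


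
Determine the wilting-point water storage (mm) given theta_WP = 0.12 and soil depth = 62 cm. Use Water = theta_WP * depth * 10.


Step 1: Water (mm) = theta_WP * depth * 10
Step 2: Water = 0.12 * 62 * 10
Step 3: Water = 74.4 mm

74.4


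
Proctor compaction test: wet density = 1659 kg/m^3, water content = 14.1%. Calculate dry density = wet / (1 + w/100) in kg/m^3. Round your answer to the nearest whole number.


Step 1: Dry density = wet density / (1 + w/100)
Step 2: Dry density = 1659 / (1 + 14.1/100)
Step 3: Dry density = 1659 / 1.141
Step 4: Dry density = 1454 kg/m^3

1454


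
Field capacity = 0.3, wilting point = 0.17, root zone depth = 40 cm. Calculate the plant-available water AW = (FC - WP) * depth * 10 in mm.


Step 1: Available water = (FC - WP) * depth * 10
Step 2: AW = (0.3 - 0.17) * 40 * 10
Step 3: AW = 0.13 * 40 * 10
Step 4: AW = 52.0 mm

52.0


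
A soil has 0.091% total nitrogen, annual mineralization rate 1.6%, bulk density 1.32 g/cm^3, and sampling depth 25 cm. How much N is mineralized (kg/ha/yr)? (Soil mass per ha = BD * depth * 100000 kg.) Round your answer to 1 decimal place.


Step 1: Soil mass per ha = BD * depth * 100000 = 1.32 * 25 * 100000 = 3300000 kg
Step 2: Total N pool = soil mass * N%/100 = 3300000 * 0.091/100 = 3003.0 kg/ha
Step 3: N mineralized = N pool * rate%/100 = 3003.0 * 1.6/100 = 48.0 kg/ha/yr

48.0


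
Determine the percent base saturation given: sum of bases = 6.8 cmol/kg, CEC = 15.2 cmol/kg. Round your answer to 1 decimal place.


Step 1: BS = 100 * (sum of bases) / CEC
Step 2: BS = 100 * 6.8 / 15.2
Step 3: BS = 44.7%

44.7


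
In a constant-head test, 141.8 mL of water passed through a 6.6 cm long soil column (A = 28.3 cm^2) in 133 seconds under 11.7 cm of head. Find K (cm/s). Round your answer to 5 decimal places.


Step 1: K = Q * L / (A * t * h)
Step 2: Numerator = 141.8 * 6.6 = 935.88
Step 3: Denominator = 28.3 * 133 * 11.7 = 44037.63
Step 4: K = 935.88 / 44037.63 = 0.02125 cm/s

0.02125


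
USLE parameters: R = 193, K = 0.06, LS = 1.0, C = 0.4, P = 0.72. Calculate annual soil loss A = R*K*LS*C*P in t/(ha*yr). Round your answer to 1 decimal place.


Step 1: A = R * K * LS * C * P
Step 2: R * K = 193 * 0.06 = 11.58
Step 3: (R*K) * LS = 11.58 * 1.0 = 11.58
Step 4: * C * P = 11.58 * 0.4 * 0.72 = 3.3
Step 5: A = 3.3 t/(ha*yr)

3.3


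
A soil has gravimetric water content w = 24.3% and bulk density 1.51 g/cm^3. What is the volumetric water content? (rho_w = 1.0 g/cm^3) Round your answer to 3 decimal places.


Step 1: theta = (w / 100) * BD / rho_w
Step 2: theta = (24.3 / 100) * 1.51 / 1.0
Step 3: theta = 0.243 * 1.51
Step 4: theta = 0.367

0.367


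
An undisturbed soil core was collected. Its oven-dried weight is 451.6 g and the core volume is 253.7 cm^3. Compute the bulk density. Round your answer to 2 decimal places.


Step 1: Identify the formula: BD = dry mass / volume
Step 2: Substitute values: BD = 451.6 / 253.7
Step 3: BD = 1.78 g/cm^3

1.78


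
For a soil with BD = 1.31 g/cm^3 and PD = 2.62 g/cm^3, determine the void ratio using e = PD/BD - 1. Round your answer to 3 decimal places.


Step 1: e = PD / BD - 1
Step 2: e = 2.62 / 1.31 - 1
Step 3: e = 2.0 - 1
Step 4: e = 1.0

1.0
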